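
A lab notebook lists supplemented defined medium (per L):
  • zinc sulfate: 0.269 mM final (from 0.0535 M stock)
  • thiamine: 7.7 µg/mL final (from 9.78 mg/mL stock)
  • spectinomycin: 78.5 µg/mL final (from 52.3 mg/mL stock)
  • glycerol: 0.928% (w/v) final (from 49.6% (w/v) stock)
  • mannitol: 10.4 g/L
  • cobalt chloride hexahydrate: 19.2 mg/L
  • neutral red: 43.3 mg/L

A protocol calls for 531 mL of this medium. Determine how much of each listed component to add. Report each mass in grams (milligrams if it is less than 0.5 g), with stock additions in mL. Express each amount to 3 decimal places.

zinc sulfate 2.670 mL; thiamine 0.418 mL; spectinomycin 0.797 mL; glycerol 9.935 mL; mannitol 5.522 g; cobalt chloride hexahydrate 10.195 mg; neutral red 22.992 mg

Target volume = 531 mL = 0.531 L.
zinc sulfate: V = C2·V2/C1 = 0.269 mM × 531 mL ÷ 53.5 mM = 2.670 mL
thiamine: dilute stock: 7.7 µg/mL × 531 mL ÷ 9780 µg/mL = 0.418 mL
spectinomycin: C1V1 = C2V2 → 78.5 µg/mL × 531 mL ÷ 52300 µg/mL = 0.797 mL
glycerol: V = C2·V2/C1 = 0.928% ÷ 49.6% × 531 mL = 9.935 mL
mannitol: 10.4 g/L × 0.531 L = 5.522 g
cobalt chloride hexahydrate: 19.2 mg/L × 0.531 L = 10.195 mg
neutral red: 43.3 mg/L × 0.531 L = 22.992 mg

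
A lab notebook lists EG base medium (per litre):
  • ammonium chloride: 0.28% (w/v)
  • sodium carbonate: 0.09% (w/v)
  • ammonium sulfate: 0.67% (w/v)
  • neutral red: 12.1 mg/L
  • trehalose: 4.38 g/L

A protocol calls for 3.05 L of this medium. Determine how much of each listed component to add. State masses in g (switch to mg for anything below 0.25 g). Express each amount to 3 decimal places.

ammonium chloride 8.540 g; sodium carbonate 2.745 g; ammonium sulfate 20.435 g; neutral red 36.905 mg; trehalose 13.359 g

Scale factor relative to 1 L: 3.05.
ammonium chloride: 0.28 g per 100 mL × 3050 mL ÷ 100 = 8.540 g
sodium carbonate: 0.09% w/v = 0.9 g/L → 0.9 × 3.05 L = 2.745 g
ammonium sulfate: 0.67 g per 100 mL × 3050 mL ÷ 100 = 20.435 g
neutral red: 12.1 mg/L × 3.05 L = 36.905 mg
trehalose: 4.38 g/L × 3.05 L = 13.359 g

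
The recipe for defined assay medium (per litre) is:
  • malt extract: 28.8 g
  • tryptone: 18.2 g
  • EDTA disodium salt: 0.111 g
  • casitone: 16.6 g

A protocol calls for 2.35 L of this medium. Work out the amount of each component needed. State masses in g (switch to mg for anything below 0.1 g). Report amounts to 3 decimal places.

Scale factor = 2350 mL / 1000 mL = 2.35.
malt extract: 28.8 g × (2350 mL / 1000 mL) = 67.680 g
tryptone: 18.2 g × (2350 mL / 1000 mL) = 42.770 g
EDTA disodium salt: 0.111 g × (2350 mL / 1000 mL) = 0.261 g
casitone: 16.6 g × (2350 mL / 1000 mL) = 39.010 g

malt extract 67.680 g; tryptone 42.770 g; EDTA disodium salt 0.261 g; casitone 39.010 g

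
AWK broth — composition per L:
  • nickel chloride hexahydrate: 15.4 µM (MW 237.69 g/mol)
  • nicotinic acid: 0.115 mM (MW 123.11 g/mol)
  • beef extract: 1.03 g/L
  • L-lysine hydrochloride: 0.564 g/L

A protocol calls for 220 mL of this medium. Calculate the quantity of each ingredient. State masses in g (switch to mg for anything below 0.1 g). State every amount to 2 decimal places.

Target volume = 220 mL = 0.22 L.
nickel chloride hexahydrate: 15.4 µmol/L × 237.69 g/mol × 0.22 L ÷ 1000 = 0.81 mg
nicotinic acid: 0.115 mmol/L × 123.11 mg/mmol × 0.22 L = 3.11 mg
beef extract: 1.03 g/L × 0.22 L = 0.23 g
L-lysine hydrochloride: 0.564 g/L × 0.22 L = 0.12 g

nickel chloride hexahydrate 0.81 mg; nicotinic acid 3.11 mg; beef extract 0.23 g; L-lysine hydrochloride 0.12 g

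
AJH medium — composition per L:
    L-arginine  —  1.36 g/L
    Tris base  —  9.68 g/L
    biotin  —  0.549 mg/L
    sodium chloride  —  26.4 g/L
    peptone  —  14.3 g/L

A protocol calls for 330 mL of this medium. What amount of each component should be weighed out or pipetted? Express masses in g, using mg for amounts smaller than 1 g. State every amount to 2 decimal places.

L-arginine 448.80 mg; Tris base 3.19 g; biotin 0.18 mg; sodium chloride 8.71 g; peptone 4.72 g

Scale factor relative to 1 L: 0.33.
L-arginine: 1.36 g/L × 0.33 L = 0.4488 g = 448.80 mg
Tris base: 9.68 g/L × 0.33 L = 3.19 g
biotin: 0.549 mg/L × 0.33 L = 0.18 mg
sodium chloride: 26.4 g/L × 0.33 L = 8.71 g
peptone: 14.3 g/L × 0.33 L = 4.72 g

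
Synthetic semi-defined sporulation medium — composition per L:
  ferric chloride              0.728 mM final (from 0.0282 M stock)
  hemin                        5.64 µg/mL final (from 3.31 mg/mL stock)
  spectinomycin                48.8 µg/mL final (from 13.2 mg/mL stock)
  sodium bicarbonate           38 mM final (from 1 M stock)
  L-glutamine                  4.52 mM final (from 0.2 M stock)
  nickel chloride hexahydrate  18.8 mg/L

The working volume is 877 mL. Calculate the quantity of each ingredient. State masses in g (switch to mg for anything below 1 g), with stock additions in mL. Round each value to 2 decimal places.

Scale factor relative to 1 L: 0.877.
ferric chloride: C1V1 = C2V2 → 0.728 mM × 877 mL ÷ 28.2 mM = 22.64 mL
hemin: dilute stock: 5.64 µg/mL × 877 mL ÷ 3310 µg/mL = 1.49 mL
spectinomycin: C1V1 = C2V2 → 48.8 µg/mL × 877 mL ÷ 13200 µg/mL = 3.24 mL
sodium bicarbonate: dilute stock: 38 mM × 877 mL ÷ 1000 mM = 33.33 mL
L-glutamine: dilute stock: 4.52 mM × 877 mL ÷ 200 mM = 19.82 mL
nickel chloride hexahydrate: 18.8 mg/L × 0.877 L = 16.49 mg

ferric chloride 22.64 mL; hemin 1.49 mL; spectinomycin 3.24 mL; sodium bicarbonate 33.33 mL; L-glutamine 19.82 mL; nickel chloride hexahydrate 16.49 mg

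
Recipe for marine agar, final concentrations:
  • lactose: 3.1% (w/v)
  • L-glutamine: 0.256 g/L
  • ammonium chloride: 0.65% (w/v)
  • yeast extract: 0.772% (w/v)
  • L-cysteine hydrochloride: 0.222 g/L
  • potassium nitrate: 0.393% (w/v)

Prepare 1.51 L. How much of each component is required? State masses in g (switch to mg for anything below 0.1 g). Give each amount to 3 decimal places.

Scale factor relative to 1 L: 1.51.
lactose: 3.1 g per 100 mL × 1510 mL ÷ 100 = 46.810 g
L-glutamine: 0.256 g/L × 1.51 L = 0.387 g
ammonium chloride: 0.65 g per 100 mL × 1510 mL ÷ 100 = 9.815 g
yeast extract: 0.772% w/v = 7.72 g/L → 7.72 × 1.51 L = 11.657 g
L-cysteine hydrochloride: 0.222 g/L × 1.51 L = 0.335 g
potassium nitrate: 0.393 g per 100 mL × 1510 mL ÷ 100 = 5.934 g

lactose 46.810 g; L-glutamine 0.387 g; ammonium chloride 9.815 g; yeast extract 11.657 g; L-cysteine hydrochloride 0.335 g; potassium nitrate 5.934 g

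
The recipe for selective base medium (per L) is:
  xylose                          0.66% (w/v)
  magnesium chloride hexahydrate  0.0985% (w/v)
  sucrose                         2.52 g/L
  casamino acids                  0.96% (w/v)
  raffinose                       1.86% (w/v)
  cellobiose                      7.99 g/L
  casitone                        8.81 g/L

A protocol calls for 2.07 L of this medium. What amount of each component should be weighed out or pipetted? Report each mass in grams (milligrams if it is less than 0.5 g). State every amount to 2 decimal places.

Scale factor relative to 1 L: 2.07.
xylose: 0.66% w/v = 6.6 g/L → 6.6 × 2.07 L = 13.66 g
magnesium chloride hexahydrate: 0.0985 g per 100 mL × 2070 mL ÷ 100 = 2.04 g
sucrose: 2.52 g/L × 2.07 L = 5.22 g
casamino acids: 0.96% w/v = 9.6 g/L → 9.6 × 2.07 L = 19.87 g
raffinose: 1.86 g per 100 mL × 2070 mL ÷ 100 = 38.50 g
cellobiose: 7.99 g/L × 2.07 L = 16.54 g
casitone: 8.81 g/L × 2.07 L = 18.24 g

xylose 13.66 g; magnesium chloride hexahydrate 2.04 g; sucrose 5.22 g; casamino acids 19.87 g; raffinose 38.50 g; cellobiose 16.54 g; casitone 18.24 g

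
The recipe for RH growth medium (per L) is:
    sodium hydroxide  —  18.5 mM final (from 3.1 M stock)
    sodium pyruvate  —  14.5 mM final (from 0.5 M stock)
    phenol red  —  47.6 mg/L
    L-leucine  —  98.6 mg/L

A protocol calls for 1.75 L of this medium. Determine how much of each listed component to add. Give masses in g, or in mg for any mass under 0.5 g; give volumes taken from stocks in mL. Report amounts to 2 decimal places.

sodium hydroxide 10.44 mL; sodium pyruvate 50.75 mL; phenol red 83.30 mg; L-leucine 172.55 mg

Scale factor relative to 1 L: 1.75.
sodium hydroxide: V = C2·V2/C1 = 18.5 mM × 1750 mL ÷ 3100 mM = 10.44 mL
sodium pyruvate: V = C2·V2/C1 = 14.5 mM × 1750 mL ÷ 500 mM = 50.75 mL
phenol red: 47.6 mg/L × 1.75 L = 83.30 mg
L-leucine: 98.6 mg/L × 1.75 L = 172.55 mg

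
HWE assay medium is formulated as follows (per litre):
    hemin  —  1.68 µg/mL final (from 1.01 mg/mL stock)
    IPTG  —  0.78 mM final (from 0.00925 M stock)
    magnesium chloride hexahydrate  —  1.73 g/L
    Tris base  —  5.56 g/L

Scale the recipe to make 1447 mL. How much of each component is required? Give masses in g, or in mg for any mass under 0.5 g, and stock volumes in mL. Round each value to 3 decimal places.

Working volume: 1447 mL = 1.447 L.
hemin: C1V1 = C2V2 → 1.68 µg/mL × 1447 mL ÷ 1010 µg/mL = 2.407 mL
IPTG: C1V1 = C2V2 → 0.78 mM × 1447 mL ÷ 9.25 mM = 122.017 mL
magnesium chloride hexahydrate: 1.73 g/L × 1.447 L = 2.503 g
Tris base: 5.56 g/L × 1.447 L = 8.045 g

hemin 2.407 mL; IPTG 122.017 mL; magnesium chloride hexahydrate 2.503 g; Tris base 8.045 g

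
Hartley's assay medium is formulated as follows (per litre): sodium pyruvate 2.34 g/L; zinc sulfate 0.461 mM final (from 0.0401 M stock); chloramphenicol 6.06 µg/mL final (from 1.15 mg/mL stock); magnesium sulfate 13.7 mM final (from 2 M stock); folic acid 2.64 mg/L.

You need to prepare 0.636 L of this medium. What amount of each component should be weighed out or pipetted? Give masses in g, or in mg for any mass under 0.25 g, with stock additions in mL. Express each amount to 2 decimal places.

Working volume: 0.636 L.
sodium pyruvate: 2.34 g/L × 0.636 L = 1.49 g
zinc sulfate: C1V1 = C2V2 → 0.461 mM × 636 mL ÷ 40.1 mM = 7.31 mL
chloramphenicol: dilute stock: 6.06 µg/mL × 636 mL ÷ 1150 µg/mL = 3.35 mL
magnesium sulfate: V = C2·V2/C1 = 13.7 mM × 636 mL ÷ 2000 mM = 4.36 mL
folic acid: 2.64 mg/L × 0.636 L = 1.68 mg

sodium pyruvate 1.49 g; zinc sulfate 7.31 mL; chloramphenicol 3.35 mL; magnesium sulfate 4.36 mL; folic acid 1.68 mg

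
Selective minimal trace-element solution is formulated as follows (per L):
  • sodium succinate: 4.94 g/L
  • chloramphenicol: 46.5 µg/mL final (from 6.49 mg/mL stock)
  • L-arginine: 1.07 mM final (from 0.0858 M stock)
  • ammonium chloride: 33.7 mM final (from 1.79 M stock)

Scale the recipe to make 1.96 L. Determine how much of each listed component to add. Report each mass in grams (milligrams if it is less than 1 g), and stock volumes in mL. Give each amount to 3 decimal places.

Working volume: 1.96 L.
sodium succinate: 4.94 g/L × 1.96 L = 9.682 g
chloramphenicol: V = C2·V2/C1 = 46.5 µg/mL × 1960 mL ÷ 6490 µg/mL = 14.043 mL
L-arginine: C1V1 = C2V2 → 1.07 mM × 1960 mL ÷ 85.8 mM = 24.443 mL
ammonium chloride: C1V1 = C2V2 → 33.7 mM × 1960 mL ÷ 1790 mM = 36.901 mL

sodium succinate 9.682 g; chloramphenicol 14.043 mL; L-arginine 24.443 mL; ammonium chloride 36.901 mL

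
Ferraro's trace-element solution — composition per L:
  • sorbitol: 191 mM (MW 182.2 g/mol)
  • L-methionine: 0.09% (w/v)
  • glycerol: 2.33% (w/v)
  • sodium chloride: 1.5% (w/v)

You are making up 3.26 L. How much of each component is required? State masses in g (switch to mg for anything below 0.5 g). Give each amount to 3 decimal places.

sorbitol 113.449 g; L-methionine 2.934 g; glycerol 75.958 g; sodium chloride 48.900 g

Scale factor relative to 1 L: 3.26.
sorbitol: 191 mmol/L × 182.2 g/mol × 3.26 L ÷ 1000 = 113.449 g
L-methionine: 0.09 g per 100 mL × 3260 mL ÷ 100 = 2.934 g
glycerol: 2.33% w/v = 23.3 g/L → 23.3 × 3.26 L = 75.958 g
sodium chloride: 1.5 g per 100 mL × 3260 mL ÷ 100 = 48.900 g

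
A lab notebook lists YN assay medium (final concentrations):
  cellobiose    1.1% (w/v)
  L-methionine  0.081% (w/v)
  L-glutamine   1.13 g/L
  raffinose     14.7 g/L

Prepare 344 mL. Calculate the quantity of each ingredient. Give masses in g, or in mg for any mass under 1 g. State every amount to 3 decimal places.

Target volume = 344 mL = 0.344 L.
cellobiose: 1.1% w/v = 11 g/L → 11 × 0.344 L = 3.784 g
L-methionine: 0.081% w/v = 0.81 g/L → 0.81 × 0.344 L = 0.27864 g = 278.640 mg
L-glutamine: 1.13 g/L × 0.344 L = 0.38872 g = 388.720 mg
raffinose: 14.7 g/L × 0.344 L = 5.057 g

cellobiose 3.784 g; L-methionine 278.640 mg; L-glutamine 388.720 mg; raffinose 5.057 g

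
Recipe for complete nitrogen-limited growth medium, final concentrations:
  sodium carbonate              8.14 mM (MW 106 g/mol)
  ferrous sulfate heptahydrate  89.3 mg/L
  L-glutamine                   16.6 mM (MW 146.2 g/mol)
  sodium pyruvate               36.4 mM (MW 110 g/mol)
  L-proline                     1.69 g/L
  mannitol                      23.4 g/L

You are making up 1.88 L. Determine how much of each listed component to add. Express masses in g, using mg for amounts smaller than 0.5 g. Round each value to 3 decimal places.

sodium carbonate 1.622 g; ferrous sulfate heptahydrate 167.884 mg; L-glutamine 4.563 g; sodium pyruvate 7.528 g; L-proline 3.177 g; mannitol 43.992 g

Scale factor relative to 1 L: 1.88.
sodium carbonate: 8.14 mmol/L × 106 g/mol × 1.88 L ÷ 1000 = 1.622 g
ferrous sulfate heptahydrate: 89.3 mg/L × 1.88 L = 167.884 mg
L-glutamine: 16.6 mmol/L × 146.2 g/mol × 1.88 L ÷ 1000 = 4.563 g
sodium pyruvate: 36.4 mmol/L × 110 g/mol × 1.88 L ÷ 1000 = 7.528 g
L-proline: 1.69 g/L × 1.88 L = 3.177 g
mannitol: 23.4 g/L × 1.88 L = 43.992 g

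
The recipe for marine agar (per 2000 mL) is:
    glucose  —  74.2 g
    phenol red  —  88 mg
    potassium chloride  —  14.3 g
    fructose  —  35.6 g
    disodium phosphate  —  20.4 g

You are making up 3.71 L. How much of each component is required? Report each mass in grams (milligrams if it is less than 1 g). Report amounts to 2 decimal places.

Ratio of target to recipe volume: 3710 / 2000 = 1.855.
glucose: 74.2 g × (3710 mL / 2000 mL) = 137.64 g
phenol red: 88 mg × (3710 mL / 2000 mL) = 163.24 mg
potassium chloride: 14.3 g × (3710 mL / 2000 mL) = 26.53 g
fructose: 35.6 g × (3710 mL / 2000 mL) = 66.04 g
disodium phosphate: 20.4 g × (3710 mL / 2000 mL) = 37.84 g

glucose 137.64 g; phenol red 163.24 mg; potassium chloride 26.53 g; fructose 66.04 g; disodium phosphate 37.84 g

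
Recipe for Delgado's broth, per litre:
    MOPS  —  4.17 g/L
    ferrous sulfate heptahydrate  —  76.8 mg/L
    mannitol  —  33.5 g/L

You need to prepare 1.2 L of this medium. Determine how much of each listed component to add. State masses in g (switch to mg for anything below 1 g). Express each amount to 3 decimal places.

MOPS 5.004 g; ferrous sulfate heptahydrate 92.160 mg; mannitol 40.200 g

Working volume: 1.2 L.
MOPS: 4.17 g/L × 1.2 L = 5.004 g
ferrous sulfate heptahydrate: 76.8 mg/L × 1.2 L = 92.160 mg
mannitol: 33.5 g/L × 1.2 L = 40.200 g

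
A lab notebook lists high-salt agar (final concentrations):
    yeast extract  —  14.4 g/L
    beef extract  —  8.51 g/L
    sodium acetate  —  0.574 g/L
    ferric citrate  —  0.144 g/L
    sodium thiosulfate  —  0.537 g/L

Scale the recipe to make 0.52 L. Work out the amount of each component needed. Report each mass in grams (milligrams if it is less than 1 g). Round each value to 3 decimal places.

yeast extract 7.488 g; beef extract 4.425 g; sodium acetate 298.480 mg; ferric citrate 74.880 mg; sodium thiosulfate 279.240 mg

Scale factor relative to 1 L: 0.52.
yeast extract: 14.4 g/L × 0.52 L = 7.488 g
beef extract: 8.51 g/L × 0.52 L = 4.425 g
sodium acetate: 0.574 g/L × 0.52 L = 0.29848 g = 298.480 mg
ferric citrate: 0.144 g/L × 0.52 L = 0.07488 g = 74.880 mg
sodium thiosulfate: 0.537 g/L × 0.52 L = 0.27924 g = 279.240 mg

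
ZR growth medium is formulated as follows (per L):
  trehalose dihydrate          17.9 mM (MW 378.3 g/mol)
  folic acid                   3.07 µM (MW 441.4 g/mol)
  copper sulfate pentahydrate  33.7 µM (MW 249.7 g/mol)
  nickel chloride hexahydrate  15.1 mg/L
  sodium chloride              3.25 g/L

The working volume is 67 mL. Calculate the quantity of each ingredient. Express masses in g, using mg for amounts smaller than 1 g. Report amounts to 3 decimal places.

trehalose dihydrate 453.695 mg; folic acid 0.091 mg; copper sulfate pentahydrate 0.564 mg; nickel chloride hexahydrate 1.012 mg; sodium chloride 217.750 mg

Target volume = 67 mL = 0.067 L.
trehalose dihydrate: 17.9 mmol/L × 378.3 mg/mmol × 0.067 L = 453.695 mg
folic acid: 3.07 µmol/L × 441.4 g/mol × 0.067 L ÷ 1000 = 0.091 mg
copper sulfate pentahydrate: 33.7 µmol/L × 249.7 g/mol × 0.067 L ÷ 1000 = 0.564 mg
nickel chloride hexahydrate: 15.1 mg/L × 0.067 L = 1.012 mg
sodium chloride: 3.25 g/L × 0.067 L = 0.21775 g = 217.750 mg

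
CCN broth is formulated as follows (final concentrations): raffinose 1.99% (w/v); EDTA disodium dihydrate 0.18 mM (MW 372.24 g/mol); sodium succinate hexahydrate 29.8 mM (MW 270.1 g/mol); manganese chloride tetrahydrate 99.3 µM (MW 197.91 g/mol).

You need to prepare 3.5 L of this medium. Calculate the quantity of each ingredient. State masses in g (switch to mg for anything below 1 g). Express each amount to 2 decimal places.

raffinose 69.65 g; EDTA disodium dihydrate 234.51 mg; sodium succinate hexahydrate 28.17 g; manganese chloride tetrahydrate 68.78 mg

Scale factor relative to 1 L: 3.5.
raffinose: 1.99 g per 100 mL × 3500 mL ÷ 100 = 69.65 g
EDTA disodium dihydrate: 0.18 mmol/L × 372.24 mg/mmol × 3.5 L = 234.51 mg
sodium succinate hexahydrate: 29.8 mmol/L × 270.1 g/mol × 3.5 L ÷ 1000 = 28.17 g
manganese chloride tetrahydrate: 99.3 µmol/L × 197.91 g/mol × 3.5 L ÷ 1000 = 68.78 mg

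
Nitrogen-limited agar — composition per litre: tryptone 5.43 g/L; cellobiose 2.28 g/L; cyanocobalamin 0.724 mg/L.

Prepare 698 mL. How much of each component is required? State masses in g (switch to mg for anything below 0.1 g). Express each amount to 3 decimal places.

Scale factor relative to 1 L: 0.698.
tryptone: 5.43 g/L × 0.698 L = 3.790 g
cellobiose: 2.28 g/L × 0.698 L = 1.591 g
cyanocobalamin: 0.724 mg/L × 0.698 L = 0.505 mg

tryptone 3.790 g; cellobiose 1.591 g; cyanocobalamin 0.505 mg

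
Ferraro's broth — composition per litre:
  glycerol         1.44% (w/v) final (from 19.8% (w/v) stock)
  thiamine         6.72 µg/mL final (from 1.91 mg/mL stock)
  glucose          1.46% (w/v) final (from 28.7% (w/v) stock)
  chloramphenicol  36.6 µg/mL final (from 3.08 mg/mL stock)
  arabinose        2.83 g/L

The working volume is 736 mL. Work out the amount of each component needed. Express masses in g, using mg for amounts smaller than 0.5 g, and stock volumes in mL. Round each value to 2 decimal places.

glycerol 53.53 mL; thiamine 2.59 mL; glucose 37.44 mL; chloramphenicol 8.75 mL; arabinose 2.08 g

Target volume = 736 mL = 0.736 L.
glycerol: C1V1 = C2V2 → 1.44% ÷ 19.8% × 736 mL = 53.53 mL
thiamine: C1V1 = C2V2 → 6.72 µg/mL × 736 mL ÷ 1910 µg/mL = 2.59 mL
glucose: C1V1 = C2V2 → 1.46% ÷ 28.7% × 736 mL = 37.44 mL
chloramphenicol: V = C2·V2/C1 = 36.6 µg/mL × 736 mL ÷ 3080 µg/mL = 8.75 mL
arabinose: 2.83 g/L × 0.736 L = 2.08 g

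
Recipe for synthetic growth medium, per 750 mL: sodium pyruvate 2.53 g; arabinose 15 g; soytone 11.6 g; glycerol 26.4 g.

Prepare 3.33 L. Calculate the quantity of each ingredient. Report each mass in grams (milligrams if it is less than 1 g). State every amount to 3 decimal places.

sodium pyruvate 11.233 g; arabinose 66.600 g; soytone 51.504 g; glycerol 117.216 g

Ratio of target to recipe volume: 3330 / 750 = 4.44.
sodium pyruvate: 2.53 g × (3330 mL / 750 mL) = 11.233 g
arabinose: 15 g × (3330 mL / 750 mL) = 66.600 g
soytone: 11.6 g × (3330 mL / 750 mL) = 51.504 g
glycerol: 26.4 g × (3330 mL / 750 mL) = 117.216 g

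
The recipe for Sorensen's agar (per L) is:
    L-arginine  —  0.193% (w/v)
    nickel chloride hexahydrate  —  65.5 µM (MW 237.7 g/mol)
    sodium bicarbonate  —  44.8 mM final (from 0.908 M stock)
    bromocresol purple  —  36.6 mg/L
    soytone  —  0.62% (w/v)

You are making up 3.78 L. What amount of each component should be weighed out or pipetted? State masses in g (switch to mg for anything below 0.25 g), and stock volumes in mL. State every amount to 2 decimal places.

Working volume: 3.78 L.
L-arginine: 0.193% w/v = 1.93 g/L → 1.93 × 3.78 L = 7.30 g
nickel chloride hexahydrate: 65.5 µmol/L × 237.7 g/mol × 3.78 L ÷ 1000 = 58.85 mg
sodium bicarbonate: V = C2·V2/C1 = 44.8 mM × 3780 mL ÷ 908 mM = 186.50 mL
bromocresol purple: 36.6 mg/L × 3.78 L = 138.35 mg
soytone: 0.62% w/v = 6.2 g/L → 6.2 × 3.78 L = 23.44 g

L-arginine 7.30 g; nickel chloride hexahydrate 58.85 mg; sodium bicarbonate 186.50 mL; bromocresol purple 138.35 mg; soytone 23.44 g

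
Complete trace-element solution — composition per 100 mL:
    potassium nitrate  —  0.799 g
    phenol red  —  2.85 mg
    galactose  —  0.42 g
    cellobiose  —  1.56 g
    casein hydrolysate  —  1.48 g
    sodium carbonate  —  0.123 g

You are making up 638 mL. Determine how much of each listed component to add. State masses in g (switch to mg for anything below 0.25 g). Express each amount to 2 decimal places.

potassium nitrate 5.10 g; phenol red 18.18 mg; galactose 2.68 g; cellobiose 9.95 g; casein hydrolysate 9.44 g; sodium carbonate 0.78 g

Scale factor = 638 mL / 100 mL = 6.38.
potassium nitrate: 0.799 g × (638 mL / 100 mL) = 5.10 g
phenol red: 2.85 mg × (638 mL / 100 mL) = 18.18 mg
galactose: 0.42 g × (638 mL / 100 mL) = 2.68 g
cellobiose: 1.56 g × (638 mL / 100 mL) = 9.95 g
casein hydrolysate: 1.48 g × (638 mL / 100 mL) = 9.44 g
sodium carbonate: 0.123 g × (638 mL / 100 mL) = 0.78 g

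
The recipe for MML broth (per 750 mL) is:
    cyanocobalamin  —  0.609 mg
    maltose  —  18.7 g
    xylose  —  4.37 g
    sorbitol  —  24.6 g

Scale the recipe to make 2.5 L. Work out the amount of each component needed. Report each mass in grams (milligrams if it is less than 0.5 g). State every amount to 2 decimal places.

Ratio of target to recipe volume: 2500 / 750 = 3.33333.
cyanocobalamin: 0.609 mg × (2500 mL / 750 mL) = 2.03 mg
maltose: 18.7 g × (2500 mL / 750 mL) = 62.33 g
xylose: 4.37 g × (2500 mL / 750 mL) = 14.57 g
sorbitol: 24.6 g × (2500 mL / 750 mL) = 82.00 g

cyanocobalamin 2.03 mg; maltose 62.33 g; xylose 14.57 g; sorbitol 82.00 g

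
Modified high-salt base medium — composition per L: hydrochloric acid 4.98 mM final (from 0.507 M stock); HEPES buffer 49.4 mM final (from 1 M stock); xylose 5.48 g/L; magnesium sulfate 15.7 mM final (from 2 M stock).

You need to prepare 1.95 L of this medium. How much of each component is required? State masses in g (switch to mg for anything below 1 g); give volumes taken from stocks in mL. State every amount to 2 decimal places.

Working volume: 1.95 L.
hydrochloric acid: C1V1 = C2V2 → 4.98 mM × 1950 mL ÷ 507 mM = 19.15 mL
HEPES buffer: V = C2·V2/C1 = 49.4 mM × 1950 mL ÷ 1000 mM = 96.33 mL
xylose: 5.48 g/L × 1.95 L = 10.69 g
magnesium sulfate: dilute stock: 15.7 mM × 1950 mL ÷ 2000 mM = 15.31 mL

hydrochloric acid 19.15 mL; HEPES buffer 96.33 mL; xylose 10.69 g; magnesium sulfate 15.31 mL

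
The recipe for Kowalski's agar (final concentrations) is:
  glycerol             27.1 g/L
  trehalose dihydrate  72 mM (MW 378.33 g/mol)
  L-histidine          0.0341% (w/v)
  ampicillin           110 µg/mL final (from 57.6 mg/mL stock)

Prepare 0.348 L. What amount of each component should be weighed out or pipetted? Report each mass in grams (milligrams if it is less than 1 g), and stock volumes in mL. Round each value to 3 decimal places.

Working volume: 0.348 L.
glycerol: 27.1 g/L × 0.348 L = 9.431 g
trehalose dihydrate: 72 mmol/L × 378.33 g/mol × 0.348 L ÷ 1000 = 9.479 g
L-histidine: 0.0341% w/v = 0.341 g/L → 0.341 × 0.348 L = 0.118668 g = 118.668 mg
ampicillin: dilute stock: 110 µg/mL × 348 mL ÷ 57600 µg/mL = 0.665 mL

glycerol 9.431 g; trehalose dihydrate 9.479 g; L-histidine 118.668 mg; ampicillin 0.665 mL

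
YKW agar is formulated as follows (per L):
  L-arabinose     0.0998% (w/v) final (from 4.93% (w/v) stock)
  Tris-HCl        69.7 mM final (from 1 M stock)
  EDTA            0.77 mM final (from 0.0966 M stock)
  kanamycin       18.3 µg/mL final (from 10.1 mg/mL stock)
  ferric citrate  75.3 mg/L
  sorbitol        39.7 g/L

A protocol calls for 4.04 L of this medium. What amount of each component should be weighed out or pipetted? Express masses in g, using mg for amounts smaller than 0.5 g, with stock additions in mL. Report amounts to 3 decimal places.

Working volume: 4.04 L.
L-arabinose: C1V1 = C2V2 → 0.0998% ÷ 4.93% × 4040 mL = 81.783 mL
Tris-HCl: dilute stock: 69.7 mM × 4040 mL ÷ 1000 mM = 281.588 mL
EDTA: dilute stock: 0.77 mM × 4040 mL ÷ 96.6 mM = 32.203 mL
kanamycin: C1V1 = C2V2 → 18.3 µg/mL × 4040 mL ÷ 10100 µg/mL = 7.320 mL
ferric citrate: 75.3 mg/L × 4.04 L = 304.212 mg
sorbitol: 39.7 g/L × 4.04 L = 160.388 g

L-arabinose 81.783 mL; Tris-HCl 281.588 mL; EDTA 32.203 mL; kanamycin 7.320 mL; ferric citrate 304.212 mg; sorbitol 160.388 g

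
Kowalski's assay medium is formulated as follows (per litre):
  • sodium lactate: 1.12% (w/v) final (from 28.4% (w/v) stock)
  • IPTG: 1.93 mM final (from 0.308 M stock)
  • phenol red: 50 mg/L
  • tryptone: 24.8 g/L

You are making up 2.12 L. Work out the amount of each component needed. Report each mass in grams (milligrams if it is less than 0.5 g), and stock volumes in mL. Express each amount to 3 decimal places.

Scale factor relative to 1 L: 2.12.
sodium lactate: C1V1 = C2V2 → 1.12% ÷ 28.4% × 2120 mL = 83.606 mL
IPTG: V = C2·V2/C1 = 1.93 mM × 2120 mL ÷ 308 mM = 13.284 mL
phenol red: 50 mg/L × 2.12 L = 106.000 mg
tryptone: 24.8 g/L × 2.12 L = 52.576 g

sodium lactate 83.606 mL; IPTG 13.284 mL; phenol red 106.000 mg; tryptone 52.576 g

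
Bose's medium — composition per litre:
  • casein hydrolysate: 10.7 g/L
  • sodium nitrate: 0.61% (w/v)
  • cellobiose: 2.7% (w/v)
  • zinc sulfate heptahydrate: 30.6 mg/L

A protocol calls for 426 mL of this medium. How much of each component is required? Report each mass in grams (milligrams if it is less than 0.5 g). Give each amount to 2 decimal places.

casein hydrolysate 4.56 g; sodium nitrate 2.60 g; cellobiose 11.50 g; zinc sulfate heptahydrate 13.04 mg

Target volume = 426 mL = 0.426 L.
casein hydrolysate: 10.7 g/L × 0.426 L = 4.56 g
sodium nitrate: 0.61% w/v = 6.1 g/L → 6.1 × 0.426 L = 2.60 g
cellobiose: 2.7 g per 100 mL × 426 mL ÷ 100 = 11.50 g
zinc sulfate heptahydrate: 30.6 mg/L × 0.426 L = 13.04 mg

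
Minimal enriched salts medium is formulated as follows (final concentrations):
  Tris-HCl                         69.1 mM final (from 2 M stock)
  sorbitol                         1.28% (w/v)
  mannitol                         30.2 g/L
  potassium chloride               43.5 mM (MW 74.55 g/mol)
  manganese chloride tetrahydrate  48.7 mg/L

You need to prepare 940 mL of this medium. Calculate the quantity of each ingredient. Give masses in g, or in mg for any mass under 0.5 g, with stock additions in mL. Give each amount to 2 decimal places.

Tris-HCl 32.48 mL; sorbitol 12.03 g; mannitol 28.39 g; potassium chloride 3.05 g; manganese chloride tetrahydrate 45.78 mg

Scale factor relative to 1 L: 0.94.
Tris-HCl: V = C2·V2/C1 = 69.1 mM × 940 mL ÷ 2000 mM = 32.48 mL
sorbitol: 1.28% w/v = 12.8 g/L → 12.8 × 0.94 L = 12.03 g
mannitol: 30.2 g/L × 0.94 L = 28.39 g
potassium chloride: 43.5 mmol/L × 74.55 g/mol × 0.94 L ÷ 1000 = 3.05 g
manganese chloride tetrahydrate: 48.7 mg/L × 0.94 L = 45.78 mg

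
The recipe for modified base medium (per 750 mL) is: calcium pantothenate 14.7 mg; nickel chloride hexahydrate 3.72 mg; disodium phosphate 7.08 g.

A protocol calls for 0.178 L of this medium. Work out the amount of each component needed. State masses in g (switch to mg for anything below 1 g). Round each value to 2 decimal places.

calcium pantothenate 3.49 mg; nickel chloride hexahydrate 0.88 mg; disodium phosphate 1.68 g

Ratio of target to recipe volume: 178 / 750 = 0.237333.
calcium pantothenate: 14.7 mg × (178 mL / 750 mL) = 3.49 mg
nickel chloride hexahydrate: 3.72 mg × (178 mL / 750 mL) = 0.88 mg
disodium phosphate: 7.08 g × (178 mL / 750 mL) = 1.68 g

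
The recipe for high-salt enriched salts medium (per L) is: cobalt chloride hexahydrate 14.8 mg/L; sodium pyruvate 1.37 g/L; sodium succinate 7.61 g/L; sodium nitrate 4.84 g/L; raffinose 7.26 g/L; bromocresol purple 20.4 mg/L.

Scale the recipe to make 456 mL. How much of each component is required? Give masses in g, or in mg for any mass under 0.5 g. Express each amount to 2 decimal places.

Scale factor relative to 1 L: 0.456.
cobalt chloride hexahydrate: 14.8 mg/L × 0.456 L = 6.75 mg
sodium pyruvate: 1.37 g/L × 0.456 L = 0.62 g
sodium succinate: 7.61 g/L × 0.456 L = 3.47 g
sodium nitrate: 4.84 g/L × 0.456 L = 2.21 g
raffinose: 7.26 g/L × 0.456 L = 3.31 g
bromocresol purple: 20.4 mg/L × 0.456 L = 9.30 mg

cobalt chloride hexahydrate 6.75 mg; sodium pyruvate 0.62 g; sodium succinate 3.47 g; sodium nitrate 2.21 g; raffinose 3.31 g; bromocresol purple 9.30 mg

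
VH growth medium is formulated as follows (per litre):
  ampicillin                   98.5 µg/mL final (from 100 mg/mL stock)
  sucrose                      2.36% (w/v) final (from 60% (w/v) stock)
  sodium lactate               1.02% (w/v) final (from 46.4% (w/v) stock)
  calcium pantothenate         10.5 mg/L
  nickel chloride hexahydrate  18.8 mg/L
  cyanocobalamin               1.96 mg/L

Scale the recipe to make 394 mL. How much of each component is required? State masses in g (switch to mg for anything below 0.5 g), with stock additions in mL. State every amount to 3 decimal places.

ampicillin 0.388 mL; sucrose 15.497 mL; sodium lactate 8.661 mL; calcium pantothenate 4.137 mg; nickel chloride hexahydrate 7.407 mg; cyanocobalamin 0.772 mg

Working volume: 394 mL = 0.394 L.
ampicillin: C1V1 = C2V2 → 98.5 µg/mL × 394 mL ÷ 100000 µg/mL = 0.388 mL
sucrose: dilute stock: 2.36% ÷ 60% × 394 mL = 15.497 mL
sodium lactate: C1V1 = C2V2 → 1.02% ÷ 46.4% × 394 mL = 8.661 mL
calcium pantothenate: 10.5 mg/L × 0.394 L = 4.137 mg
nickel chloride hexahydrate: 18.8 mg/L × 0.394 L = 7.407 mg
cyanocobalamin: 1.96 mg/L × 0.394 L = 0.772 mg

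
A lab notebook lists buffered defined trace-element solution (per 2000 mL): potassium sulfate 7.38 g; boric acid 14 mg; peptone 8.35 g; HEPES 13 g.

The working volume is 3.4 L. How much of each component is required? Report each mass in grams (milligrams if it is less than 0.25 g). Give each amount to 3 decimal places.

Scale factor = 3400 mL / 2000 mL = 1.7.
potassium sulfate: 7.38 g × (3400 mL / 2000 mL) = 12.546 g
boric acid: 14 mg × (3400 mL / 2000 mL) = 23.800 mg
peptone: 8.35 g × (3400 mL / 2000 mL) = 14.195 g
HEPES: 13 g × (3400 mL / 2000 mL) = 22.100 g

potassium sulfate 12.546 g; boric acid 23.800 mg; peptone 14.195 g; HEPES 22.100 g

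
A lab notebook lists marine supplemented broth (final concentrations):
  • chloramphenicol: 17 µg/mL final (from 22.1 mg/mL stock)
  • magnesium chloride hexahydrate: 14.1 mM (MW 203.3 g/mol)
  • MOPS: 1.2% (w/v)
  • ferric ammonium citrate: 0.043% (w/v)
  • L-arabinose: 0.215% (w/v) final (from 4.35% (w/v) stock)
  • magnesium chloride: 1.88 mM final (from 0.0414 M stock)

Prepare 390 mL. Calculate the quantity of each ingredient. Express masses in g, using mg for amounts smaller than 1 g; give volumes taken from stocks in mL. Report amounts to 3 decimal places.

Scale factor relative to 1 L: 0.39.
chloramphenicol: V = C2·V2/C1 = 17 µg/mL × 390 mL ÷ 22100 µg/mL = 0.300 mL
magnesium chloride hexahydrate: 14.1 mmol/L × 203.3 g/mol × 0.39 L ÷ 1000 = 1.118 g
MOPS: 1.2 g per 100 mL × 390 mL ÷ 100 = 4.680 g
ferric ammonium citrate: 0.043% w/v = 0.43 g/L → 0.43 × 0.39 L = 0.1677 g = 167.700 mg
L-arabinose: C1V1 = C2V2 → 0.215% ÷ 4.35% × 390 mL = 19.276 mL
magnesium chloride: dilute stock: 1.88 mM × 390 mL ÷ 41.4 mM = 17.710 mL

chloramphenicol 0.300 mL; magnesium chloride hexahydrate 1.118 g; MOPS 4.680 g; ferric ammonium citrate 167.700 mg; L-arabinose 19.276 mL; magnesium chloride 17.710 mL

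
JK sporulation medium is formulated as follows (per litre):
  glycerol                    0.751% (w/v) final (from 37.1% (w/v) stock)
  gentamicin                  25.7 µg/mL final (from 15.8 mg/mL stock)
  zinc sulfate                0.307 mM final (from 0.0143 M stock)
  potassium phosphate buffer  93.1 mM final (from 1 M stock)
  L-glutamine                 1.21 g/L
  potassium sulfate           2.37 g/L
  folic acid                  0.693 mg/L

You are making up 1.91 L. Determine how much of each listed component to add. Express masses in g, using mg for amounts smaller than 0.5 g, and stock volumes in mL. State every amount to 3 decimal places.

Scale factor relative to 1 L: 1.91.
glycerol: C1V1 = C2V2 → 0.751% ÷ 37.1% × 1910 mL = 38.663 mL
gentamicin: V = C2·V2/C1 = 25.7 µg/mL × 1910 mL ÷ 15800 µg/mL = 3.107 mL
zinc sulfate: V = C2·V2/C1 = 0.307 mM × 1910 mL ÷ 14.3 mM = 41.005 mL
potassium phosphate buffer: dilute stock: 93.1 mM × 1910 mL ÷ 1000 mM = 177.821 mL
L-glutamine: 1.21 g/L × 1.91 L = 2.311 g
potassium sulfate: 2.37 g/L × 1.91 L = 4.527 g
folic acid: 0.693 mg/L × 1.91 L = 1.324 mg

glycerol 38.663 mL; gentamicin 3.107 mL; zinc sulfate 41.005 mL; potassium phosphate buffer 177.821 mL; L-glutamine 2.311 g; potassium sulfate 4.527 g; folic acid 1.324 mg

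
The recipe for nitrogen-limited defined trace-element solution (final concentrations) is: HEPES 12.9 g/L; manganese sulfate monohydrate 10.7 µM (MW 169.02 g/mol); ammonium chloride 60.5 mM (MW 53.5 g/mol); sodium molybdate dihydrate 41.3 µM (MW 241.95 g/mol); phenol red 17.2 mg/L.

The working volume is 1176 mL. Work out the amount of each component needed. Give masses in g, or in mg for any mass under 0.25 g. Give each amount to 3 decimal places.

Scale factor relative to 1 L: 1.176.
HEPES: 12.9 g/L × 1.176 L = 15.170 g
manganese sulfate monohydrate: 10.7 µmol/L × 169.02 g/mol × 1.176 L ÷ 1000 = 2.127 mg
ammonium chloride: 60.5 mmol/L × 53.5 g/mol × 1.176 L ÷ 1000 = 3.806 g
sodium molybdate dihydrate: 41.3 µmol/L × 241.95 g/mol × 1.176 L ÷ 1000 = 11.751 mg
phenol red: 17.2 mg/L × 1.176 L = 20.227 mg

HEPES 15.170 g; manganese sulfate monohydrate 2.127 mg; ammonium chloride 3.806 g; sodium molybdate dihydrate 11.751 mg; phenol red 20.227 mg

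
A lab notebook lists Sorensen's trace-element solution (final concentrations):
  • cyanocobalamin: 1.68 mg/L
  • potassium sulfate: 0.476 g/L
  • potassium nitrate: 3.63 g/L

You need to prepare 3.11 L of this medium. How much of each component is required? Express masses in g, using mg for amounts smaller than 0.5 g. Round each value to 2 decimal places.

cyanocobalamin 5.22 mg; potassium sulfate 1.48 g; potassium nitrate 11.29 g

Scale factor relative to 1 L: 3.11.
cyanocobalamin: 1.68 mg/L × 3.11 L = 5.22 mg
potassium sulfate: 0.476 g/L × 3.11 L = 1.48 g
potassium nitrate: 3.63 g/L × 3.11 L = 11.29 g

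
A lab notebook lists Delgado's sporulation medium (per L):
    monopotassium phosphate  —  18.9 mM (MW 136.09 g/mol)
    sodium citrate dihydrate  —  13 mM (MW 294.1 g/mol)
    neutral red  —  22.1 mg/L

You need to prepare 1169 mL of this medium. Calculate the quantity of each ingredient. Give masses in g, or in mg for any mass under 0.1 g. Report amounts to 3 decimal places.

monopotassium phosphate 3.007 g; sodium citrate dihydrate 4.469 g; neutral red 25.835 mg

Working volume: 1169 mL = 1.169 L.
monopotassium phosphate: 18.9 mmol/L × 136.09 g/mol × 1.169 L ÷ 1000 = 3.007 g
sodium citrate dihydrate: 13 mmol/L × 294.1 g/mol × 1.169 L ÷ 1000 = 4.469 g
neutral red: 22.1 mg/L × 1.169 L = 25.835 mg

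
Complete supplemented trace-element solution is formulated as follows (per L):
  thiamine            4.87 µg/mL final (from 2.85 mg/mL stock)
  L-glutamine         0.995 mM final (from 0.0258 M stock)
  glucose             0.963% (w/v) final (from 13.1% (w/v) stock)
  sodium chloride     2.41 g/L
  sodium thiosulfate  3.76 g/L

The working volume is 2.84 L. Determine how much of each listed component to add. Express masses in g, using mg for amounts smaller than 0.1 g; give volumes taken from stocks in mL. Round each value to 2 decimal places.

thiamine 4.85 mL; L-glutamine 109.53 mL; glucose 208.77 mL; sodium chloride 6.84 g; sodium thiosulfate 10.68 g

Scale factor relative to 1 L: 2.84.
thiamine: C1V1 = C2V2 → 4.87 µg/mL × 2840 mL ÷ 2850 µg/mL = 4.85 mL
L-glutamine: dilute stock: 0.995 mM × 2840 mL ÷ 25.8 mM = 109.53 mL
glucose: C1V1 = C2V2 → 0.963% ÷ 13.1% × 2840 mL = 208.77 mL
sodium chloride: 2.41 g/L × 2.84 L = 6.84 g
sodium thiosulfate: 3.76 g/L × 2.84 L = 10.68 g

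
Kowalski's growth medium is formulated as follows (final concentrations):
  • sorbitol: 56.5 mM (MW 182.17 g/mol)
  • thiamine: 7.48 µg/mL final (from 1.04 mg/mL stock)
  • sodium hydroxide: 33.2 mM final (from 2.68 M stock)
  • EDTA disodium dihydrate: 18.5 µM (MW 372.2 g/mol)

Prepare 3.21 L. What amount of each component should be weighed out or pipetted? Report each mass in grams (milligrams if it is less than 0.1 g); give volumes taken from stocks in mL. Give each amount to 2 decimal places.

sorbitol 33.04 g; thiamine 23.09 mL; sodium hydroxide 39.77 mL; EDTA disodium dihydrate 22.10 mg

Scale factor relative to 1 L: 3.21.
sorbitol: 56.5 mmol/L × 182.17 g/mol × 3.21 L ÷ 1000 = 33.04 g
thiamine: C1V1 = C2V2 → 7.48 µg/mL × 3210 mL ÷ 1040 µg/mL = 23.09 mL
sodium hydroxide: C1V1 = C2V2 → 33.2 mM × 3210 mL ÷ 2680 mM = 39.77 mL
EDTA disodium dihydrate: 18.5 µmol/L × 372.2 g/mol × 3.21 L ÷ 1000 = 22.10 mg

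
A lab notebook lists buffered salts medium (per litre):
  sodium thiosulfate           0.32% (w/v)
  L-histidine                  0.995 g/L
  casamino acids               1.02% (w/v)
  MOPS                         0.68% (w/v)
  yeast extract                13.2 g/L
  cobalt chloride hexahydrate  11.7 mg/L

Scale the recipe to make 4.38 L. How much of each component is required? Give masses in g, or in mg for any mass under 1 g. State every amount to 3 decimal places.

sodium thiosulfate 14.016 g; L-histidine 4.358 g; casamino acids 44.676 g; MOPS 29.784 g; yeast extract 57.816 g; cobalt chloride hexahydrate 51.246 mg

Scale factor relative to 1 L: 4.38.
sodium thiosulfate: 0.32 g per 100 mL × 4380 mL ÷ 100 = 14.016 g
L-histidine: 0.995 g/L × 4.38 L = 4.358 g
casamino acids: 1.02 g per 100 mL × 4380 mL ÷ 100 = 44.676 g
MOPS: 0.68% w/v = 6.8 g/L → 6.8 × 4.38 L = 29.784 g
yeast extract: 13.2 g/L × 4.38 L = 57.816 g
cobalt chloride hexahydrate: 11.7 mg/L × 4.38 L = 51.246 mg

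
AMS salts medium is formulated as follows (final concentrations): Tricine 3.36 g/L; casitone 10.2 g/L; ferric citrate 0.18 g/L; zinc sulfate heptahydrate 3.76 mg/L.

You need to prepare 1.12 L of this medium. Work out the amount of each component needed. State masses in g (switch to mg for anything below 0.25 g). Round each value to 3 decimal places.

Tricine 3.763 g; casitone 11.424 g; ferric citrate 201.600 mg; zinc sulfate heptahydrate 4.211 mg

Working volume: 1.12 L.
Tricine: 3.36 g/L × 1.12 L = 3.763 g
casitone: 10.2 g/L × 1.12 L = 11.424 g
ferric citrate: 0.18 g/L × 1.12 L = 0.2016 g = 201.600 mg
zinc sulfate heptahydrate: 3.76 mg/L × 1.12 L = 4.211 mg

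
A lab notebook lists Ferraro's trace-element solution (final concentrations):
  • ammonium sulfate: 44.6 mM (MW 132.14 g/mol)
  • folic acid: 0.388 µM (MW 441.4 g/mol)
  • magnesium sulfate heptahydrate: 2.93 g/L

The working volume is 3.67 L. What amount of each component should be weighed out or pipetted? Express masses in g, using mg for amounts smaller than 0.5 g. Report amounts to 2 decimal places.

ammonium sulfate 21.63 g; folic acid 0.63 mg; magnesium sulfate heptahydrate 10.75 g

Scale factor relative to 1 L: 3.67.
ammonium sulfate: 44.6 mmol/L × 132.14 g/mol × 3.67 L ÷ 1000 = 21.63 g
folic acid: 0.388 µmol/L × 441.4 g/mol × 3.67 L ÷ 1000 = 0.63 mg
magnesium sulfate heptahydrate: 2.93 g/L × 3.67 L = 10.75 g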